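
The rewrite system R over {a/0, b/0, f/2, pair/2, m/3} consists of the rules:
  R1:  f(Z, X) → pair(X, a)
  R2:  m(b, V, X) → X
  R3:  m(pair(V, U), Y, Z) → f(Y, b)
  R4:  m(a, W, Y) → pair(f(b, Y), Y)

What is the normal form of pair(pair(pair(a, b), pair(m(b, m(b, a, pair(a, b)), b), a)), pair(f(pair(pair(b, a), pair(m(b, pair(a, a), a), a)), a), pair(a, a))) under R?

pair(pair(pair(a, b), pair(b, a)), pair(pair(a, a), pair(a, a)))

1. pair(pair(pair(a, b), pair(m(b, m(b, a, pair(a, b)), b), a)), pair(f(pair(pair(b, a), pair(m(b, pair(a, a), a), a)), a), pair(a, a)))  →  pair(pair(pair(a, b), pair(b, a)), pair(f(pair(pair(b, a), pair(m(b, pair(a, a), a), a)), a), pair(a, a)))   [R2 at 1.2.1]
2. pair(pair(pair(a, b), pair(b, a)), pair(f(pair(pair(b, a), pair(m(b, pair(a, a), a), a)), a), pair(a, a)))  →  pair(pair(pair(a, b), pair(b, a)), pair(pair(a, a), pair(a, a)))   [R1 at 2.1]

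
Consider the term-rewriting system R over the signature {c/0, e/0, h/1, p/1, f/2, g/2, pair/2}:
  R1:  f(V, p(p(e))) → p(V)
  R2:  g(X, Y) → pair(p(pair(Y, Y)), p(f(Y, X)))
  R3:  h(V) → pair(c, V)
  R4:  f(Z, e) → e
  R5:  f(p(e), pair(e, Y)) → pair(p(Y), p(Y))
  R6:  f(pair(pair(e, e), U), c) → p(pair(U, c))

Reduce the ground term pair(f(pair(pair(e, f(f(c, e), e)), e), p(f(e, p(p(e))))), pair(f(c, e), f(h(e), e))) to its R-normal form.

pair(p(pair(pair(e, e), e)), pair(e, e))

1. pair(f(pair(pair(e, f(f(c, e), e)), e), p(f(e, p(p(e))))), pair(f(c, e), f(h(e), e)))  →  pair(f(pair(pair(e, e), e), p(f(e, p(p(e))))), pair(f(c, e), f(h(e), e)))   [R4 at 1.1.1.2]
2. pair(f(pair(pair(e, e), e), p(f(e, p(p(e))))), pair(f(c, e), f(h(e), e)))  →  pair(f(pair(pair(e, e), e), p(p(e))), pair(f(c, e), f(h(e), e)))   [R1 at 1.2.1]
3. pair(f(pair(pair(e, e), e), p(p(e))), pair(f(c, e), f(h(e), e)))  →  pair(p(pair(pair(e, e), e)), pair(f(c, e), f(h(e), e)))   [R1 at 1]
4. pair(p(pair(pair(e, e), e)), pair(f(c, e), f(h(e), e)))  →  pair(p(pair(pair(e, e), e)), pair(e, f(h(e), e)))   [R4 at 2.1]
5. pair(p(pair(pair(e, e), e)), pair(e, f(h(e), e)))  →  pair(p(pair(pair(e, e), e)), pair(e, e))   [R4 at 2.2]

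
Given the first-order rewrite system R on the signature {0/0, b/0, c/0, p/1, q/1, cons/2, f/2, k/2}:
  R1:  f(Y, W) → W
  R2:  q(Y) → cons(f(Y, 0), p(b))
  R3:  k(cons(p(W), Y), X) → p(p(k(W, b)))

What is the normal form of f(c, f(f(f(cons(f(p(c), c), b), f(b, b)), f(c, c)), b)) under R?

1. f(c, f(f(f(cons(f(p(c), c), b), f(b, b)), f(c, c)), b))  →  f(f(f(cons(f(p(c), c), b), f(b, b)), f(c, c)), b)   [R1 at ε]
2. f(f(f(cons(f(p(c), c), b), f(b, b)), f(c, c)), b)  →  b   [R1 at ε]

b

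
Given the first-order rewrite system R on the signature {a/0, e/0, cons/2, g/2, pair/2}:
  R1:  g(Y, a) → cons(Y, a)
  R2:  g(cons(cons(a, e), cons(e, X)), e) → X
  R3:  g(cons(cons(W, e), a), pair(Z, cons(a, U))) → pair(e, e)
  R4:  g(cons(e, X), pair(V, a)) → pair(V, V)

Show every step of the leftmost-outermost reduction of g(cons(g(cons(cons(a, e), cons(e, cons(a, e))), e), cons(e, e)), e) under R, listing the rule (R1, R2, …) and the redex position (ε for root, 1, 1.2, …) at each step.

e

1. g(cons(g(cons(cons(a, e), cons(e, cons(a, e))), e), cons(e, e)), e)  →  g(cons(cons(a, e), cons(e, e)), e)   [R2 at 1.1]
2. g(cons(cons(a, e), cons(e, e)), e)  →  e   [R2 at ε]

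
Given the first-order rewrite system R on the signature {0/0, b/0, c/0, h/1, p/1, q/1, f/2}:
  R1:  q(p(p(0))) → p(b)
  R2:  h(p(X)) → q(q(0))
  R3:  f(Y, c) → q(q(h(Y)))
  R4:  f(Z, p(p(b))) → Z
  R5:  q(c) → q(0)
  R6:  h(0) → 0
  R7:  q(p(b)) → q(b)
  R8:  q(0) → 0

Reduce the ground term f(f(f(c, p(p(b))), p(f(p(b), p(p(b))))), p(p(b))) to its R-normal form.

c

1. f(f(f(c, p(p(b))), p(f(p(b), p(p(b))))), p(p(b)))  →  f(f(c, p(p(b))), p(f(p(b), p(p(b)))))   [R4 at ε]
2. f(f(c, p(p(b))), p(f(p(b), p(p(b)))))  →  f(c, p(f(p(b), p(p(b)))))   [R4 at 1]
3. f(c, p(f(p(b), p(p(b)))))  →  f(c, p(p(b)))   [R4 at 2.1]
4. f(c, p(p(b)))  →  c   [R4 at ε]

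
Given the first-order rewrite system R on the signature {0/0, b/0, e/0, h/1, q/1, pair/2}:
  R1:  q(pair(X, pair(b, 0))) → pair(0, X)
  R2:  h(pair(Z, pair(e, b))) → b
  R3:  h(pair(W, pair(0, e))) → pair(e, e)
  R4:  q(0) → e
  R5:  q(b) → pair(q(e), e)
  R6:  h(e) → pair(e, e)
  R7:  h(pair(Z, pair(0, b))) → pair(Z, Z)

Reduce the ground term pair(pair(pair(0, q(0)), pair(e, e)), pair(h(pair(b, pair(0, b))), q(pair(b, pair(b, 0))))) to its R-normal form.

1. pair(pair(pair(0, q(0)), pair(e, e)), pair(h(pair(b, pair(0, b))), q(pair(b, pair(b, 0)))))  →  pair(pair(pair(0, e), pair(e, e)), pair(h(pair(b, pair(0, b))), q(pair(b, pair(b, 0)))))   [R4 at 1.1.2]
2. pair(pair(pair(0, e), pair(e, e)), pair(h(pair(b, pair(0, b))), q(pair(b, pair(b, 0)))))  →  pair(pair(pair(0, e), pair(e, e)), pair(pair(b, b), q(pair(b, pair(b, 0)))))   [R7 at 2.1]
3. pair(pair(pair(0, e), pair(e, e)), pair(pair(b, b), q(pair(b, pair(b, 0)))))  →  pair(pair(pair(0, e), pair(e, e)), pair(pair(b, b), pair(0, b)))   [R1 at 2.2]

pair(pair(pair(0, e), pair(e, e)), pair(pair(b, b), pair(0, b)))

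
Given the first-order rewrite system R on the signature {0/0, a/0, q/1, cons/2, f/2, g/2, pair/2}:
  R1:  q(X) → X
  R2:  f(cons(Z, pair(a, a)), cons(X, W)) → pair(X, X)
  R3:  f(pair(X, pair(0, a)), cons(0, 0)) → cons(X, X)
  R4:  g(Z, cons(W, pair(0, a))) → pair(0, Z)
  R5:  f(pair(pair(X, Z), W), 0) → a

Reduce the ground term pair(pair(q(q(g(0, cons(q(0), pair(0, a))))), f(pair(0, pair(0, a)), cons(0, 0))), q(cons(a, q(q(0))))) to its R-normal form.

pair(pair(pair(0, 0), cons(0, 0)), cons(a, 0))

1. pair(pair(q(q(g(0, cons(q(0), pair(0, a))))), f(pair(0, pair(0, a)), cons(0, 0))), q(cons(a, q(q(0)))))  →  pair(pair(q(g(0, cons(q(0), pair(0, a)))), f(pair(0, pair(0, a)), cons(0, 0))), q(cons(a, q(q(0)))))   [R1 at 1.1]
2. pair(pair(q(g(0, cons(q(0), pair(0, a)))), f(pair(0, pair(0, a)), cons(0, 0))), q(cons(a, q(q(0)))))  →  pair(pair(g(0, cons(q(0), pair(0, a))), f(pair(0, pair(0, a)), cons(0, 0))), q(cons(a, q(q(0)))))   [R1 at 1.1]
3. pair(pair(g(0, cons(q(0), pair(0, a))), f(pair(0, pair(0, a)), cons(0, 0))), q(cons(a, q(q(0)))))  →  pair(pair(pair(0, 0), f(pair(0, pair(0, a)), cons(0, 0))), q(cons(a, q(q(0)))))   [R4 at 1.1]
4. pair(pair(pair(0, 0), f(pair(0, pair(0, a)), cons(0, 0))), q(cons(a, q(q(0)))))  →  pair(pair(pair(0, 0), cons(0, 0)), q(cons(a, q(q(0)))))   [R3 at 1.2]
5. pair(pair(pair(0, 0), cons(0, 0)), q(cons(a, q(q(0)))))  →  pair(pair(pair(0, 0), cons(0, 0)), cons(a, q(q(0))))   [R1 at 2]
6. pair(pair(pair(0, 0), cons(0, 0)), cons(a, q(q(0))))  →  pair(pair(pair(0, 0), cons(0, 0)), cons(a, q(0)))   [R1 at 2.2]
7. pair(pair(pair(0, 0), cons(0, 0)), cons(a, q(0)))  →  pair(pair(pair(0, 0), cons(0, 0)), cons(a, 0))   [R1 at 2.2]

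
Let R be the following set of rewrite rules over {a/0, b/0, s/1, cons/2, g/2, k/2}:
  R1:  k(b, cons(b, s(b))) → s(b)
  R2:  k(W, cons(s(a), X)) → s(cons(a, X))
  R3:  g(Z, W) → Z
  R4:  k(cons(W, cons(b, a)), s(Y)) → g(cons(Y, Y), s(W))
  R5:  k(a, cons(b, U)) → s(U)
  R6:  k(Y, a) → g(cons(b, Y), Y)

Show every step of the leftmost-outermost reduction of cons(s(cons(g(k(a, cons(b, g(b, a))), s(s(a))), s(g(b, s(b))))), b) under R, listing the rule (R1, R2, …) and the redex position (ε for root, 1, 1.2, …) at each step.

1. cons(s(cons(g(k(a, cons(b, g(b, a))), s(s(a))), s(g(b, s(b))))), b)  →  cons(s(cons(k(a, cons(b, g(b, a))), s(g(b, s(b))))), b)   [R3 at 1.1.1]
2. cons(s(cons(k(a, cons(b, g(b, a))), s(g(b, s(b))))), b)  →  cons(s(cons(s(g(b, a)), s(g(b, s(b))))), b)   [R5 at 1.1.1]
3. cons(s(cons(s(g(b, a)), s(g(b, s(b))))), b)  →  cons(s(cons(s(b), s(g(b, s(b))))), b)   [R3 at 1.1.1.1]
4. cons(s(cons(s(b), s(g(b, s(b))))), b)  →  cons(s(cons(s(b), s(b))), b)   [R3 at 1.1.2.1]

cons(s(cons(s(b), s(b))), b)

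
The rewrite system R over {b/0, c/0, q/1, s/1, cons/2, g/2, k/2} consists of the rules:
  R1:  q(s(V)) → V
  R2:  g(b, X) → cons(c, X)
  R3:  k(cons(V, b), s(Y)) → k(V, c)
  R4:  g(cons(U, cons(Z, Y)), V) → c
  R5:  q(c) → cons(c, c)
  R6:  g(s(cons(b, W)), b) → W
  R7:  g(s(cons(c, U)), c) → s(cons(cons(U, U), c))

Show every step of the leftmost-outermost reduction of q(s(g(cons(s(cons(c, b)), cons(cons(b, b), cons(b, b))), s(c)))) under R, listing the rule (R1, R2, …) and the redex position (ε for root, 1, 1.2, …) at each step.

c

1. q(s(g(cons(s(cons(c, b)), cons(cons(b, b), cons(b, b))), s(c))))  →  g(cons(s(cons(c, b)), cons(cons(b, b), cons(b, b))), s(c))   [R1 at ε]
2. g(cons(s(cons(c, b)), cons(cons(b, b), cons(b, b))), s(c))  →  c   [R4 at ε]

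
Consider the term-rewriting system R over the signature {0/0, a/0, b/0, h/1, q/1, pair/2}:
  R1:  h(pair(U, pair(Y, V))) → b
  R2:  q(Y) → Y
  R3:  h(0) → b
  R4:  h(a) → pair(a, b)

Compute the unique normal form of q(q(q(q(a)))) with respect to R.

a

1. q(q(q(q(a))))  →  q(q(q(a)))   [R2 at ε]
2. q(q(q(a)))  →  q(q(a))   [R2 at ε]
3. q(q(a))  →  q(a)   [R2 at ε]
4. q(a)  →  a   [R2 at ε]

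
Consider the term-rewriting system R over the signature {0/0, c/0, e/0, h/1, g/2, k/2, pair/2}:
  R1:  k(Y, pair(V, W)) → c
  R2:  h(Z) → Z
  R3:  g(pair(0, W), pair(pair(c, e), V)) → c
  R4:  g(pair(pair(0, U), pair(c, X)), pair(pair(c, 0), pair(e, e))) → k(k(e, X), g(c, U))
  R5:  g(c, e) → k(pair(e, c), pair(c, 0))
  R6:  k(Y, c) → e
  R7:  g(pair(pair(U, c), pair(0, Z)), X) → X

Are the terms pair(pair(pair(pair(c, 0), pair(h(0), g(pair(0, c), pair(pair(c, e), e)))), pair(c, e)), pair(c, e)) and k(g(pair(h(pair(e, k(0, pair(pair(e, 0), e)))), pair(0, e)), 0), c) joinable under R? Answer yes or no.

no — NF(t₁) = pair(pair(pair(pair(c, 0), pair(0, c)), pair(c, e)), pair(c, e)), NF(t₂) = e

Reduce t₁ = pair(pair(pair(pair(c, 0), pair(h(0), g(pair(0, c), pair(pair(c, e), e)))), pair(c, e)), pair(c, e)):
1. pair(pair(pair(pair(c, 0), pair(h(0), g(pair(0, c), pair(pair(c, e), e)))), pair(c, e)), pair(c, e))  →  pair(pair(pair(pair(c, 0), pair(0, g(pair(0, c), pair(pair(c, e), e)))), pair(c, e)), pair(c, e))   [R2 at 1.1.2.1]
2. pair(pair(pair(pair(c, 0), pair(0, g(pair(0, c), pair(pair(c, e), e)))), pair(c, e)), pair(c, e))  →  pair(pair(pair(pair(c, 0), pair(0, c)), pair(c, e)), pair(c, e))   [R3 at 1.1.2.2]

Reduce t₂ = k(g(pair(h(pair(e, k(0, pair(pair(e, 0), e)))), pair(0, e)), 0), c):
1. k(g(pair(h(pair(e, k(0, pair(pair(e, 0), e)))), pair(0, e)), 0), c)  →  e   [R6 at ε]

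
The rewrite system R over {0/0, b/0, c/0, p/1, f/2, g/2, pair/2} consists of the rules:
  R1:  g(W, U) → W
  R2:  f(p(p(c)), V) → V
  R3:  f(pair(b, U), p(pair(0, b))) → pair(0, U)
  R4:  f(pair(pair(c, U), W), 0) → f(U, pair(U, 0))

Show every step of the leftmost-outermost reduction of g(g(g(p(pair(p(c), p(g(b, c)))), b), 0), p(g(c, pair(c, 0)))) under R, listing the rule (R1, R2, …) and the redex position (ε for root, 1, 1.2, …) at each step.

p(pair(p(c), p(b)))

1. g(g(g(p(pair(p(c), p(g(b, c)))), b), 0), p(g(c, pair(c, 0))))  →  g(g(p(pair(p(c), p(g(b, c)))), b), 0)   [R1 at ε]
2. g(g(p(pair(p(c), p(g(b, c)))), b), 0)  →  g(p(pair(p(c), p(g(b, c)))), b)   [R1 at ε]
3. g(p(pair(p(c), p(g(b, c)))), b)  →  p(pair(p(c), p(g(b, c))))   [R1 at ε]
4. p(pair(p(c), p(g(b, c))))  →  p(pair(p(c), p(b)))   [R1 at 1.2.1]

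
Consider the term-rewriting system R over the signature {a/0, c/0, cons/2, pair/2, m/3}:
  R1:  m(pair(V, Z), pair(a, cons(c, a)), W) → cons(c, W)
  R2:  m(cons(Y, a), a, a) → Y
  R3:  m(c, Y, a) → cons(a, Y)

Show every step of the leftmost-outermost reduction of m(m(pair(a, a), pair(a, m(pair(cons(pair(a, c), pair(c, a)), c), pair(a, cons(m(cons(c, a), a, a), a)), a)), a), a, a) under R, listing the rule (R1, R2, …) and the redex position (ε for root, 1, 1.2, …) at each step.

c

1. m(m(pair(a, a), pair(a, m(pair(cons(pair(a, c), pair(c, a)), c), pair(a, cons(m(cons(c, a), a, a), a)), a)), a), a, a)  →  m(m(pair(a, a), pair(a, m(pair(cons(pair(a, c), pair(c, a)), c), pair(a, cons(c, a)), a)), a), a, a)   [R2 at 1.2.2.2.2.1]
2. m(m(pair(a, a), pair(a, m(pair(cons(pair(a, c), pair(c, a)), c), pair(a, cons(c, a)), a)), a), a, a)  →  m(m(pair(a, a), pair(a, cons(c, a)), a), a, a)   [R1 at 1.2.2]
3. m(m(pair(a, a), pair(a, cons(c, a)), a), a, a)  →  m(cons(c, a), a, a)   [R1 at 1]
4. m(cons(c, a), a, a)  →  c   [R2 at ε]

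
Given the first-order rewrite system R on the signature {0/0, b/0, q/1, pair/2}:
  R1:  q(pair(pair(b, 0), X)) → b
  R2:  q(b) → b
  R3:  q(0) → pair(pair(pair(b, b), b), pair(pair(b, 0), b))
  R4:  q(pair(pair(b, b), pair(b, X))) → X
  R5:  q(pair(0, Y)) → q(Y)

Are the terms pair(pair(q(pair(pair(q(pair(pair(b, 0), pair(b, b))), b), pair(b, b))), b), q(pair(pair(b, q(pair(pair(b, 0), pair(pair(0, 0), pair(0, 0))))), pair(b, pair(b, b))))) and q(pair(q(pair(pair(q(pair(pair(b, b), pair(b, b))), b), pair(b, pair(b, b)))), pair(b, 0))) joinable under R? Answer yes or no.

Reduce t₁ = pair(pair(q(pair(pair(q(pair(pair(b, 0), pair(b, b))), b), pair(b, b))), b), q(pair(pair(b, q(pair(pair(b, 0), pair(pair(0, 0), pair(0, 0))))), pair(b, pair(b, b))))):
1. pair(pair(q(pair(pair(q(pair(pair(b, 0), pair(b, b))), b), pair(b, b))), b), q(pair(pair(b, q(pair(pair(b, 0), pair(pair(0, 0), pair(0, 0))))), pair(b, pair(b, b)))))  →  pair(pair(q(pair(pair(b, b), pair(b, b))), b), q(pair(pair(b, q(pair(pair(b, 0), pair(pair(0, 0), pair(0, 0))))), pair(b, pair(b, b)))))   [R1 at 1.1.1.1.1]
2. pair(pair(q(pair(pair(b, b), pair(b, b))), b), q(pair(pair(b, q(pair(pair(b, 0), pair(pair(0, 0), pair(0, 0))))), pair(b, pair(b, b)))))  →  pair(pair(b, b), q(pair(pair(b, q(pair(pair(b, 0), pair(pair(0, 0), pair(0, 0))))), pair(b, pair(b, b)))))   [R4 at 1.1]
3. pair(pair(b, b), q(pair(pair(b, q(pair(pair(b, 0), pair(pair(0, 0), pair(0, 0))))), pair(b, pair(b, b)))))  →  pair(pair(b, b), q(pair(pair(b, b), pair(b, pair(b, b)))))   [R1 at 2.1.1.2]
4. pair(pair(b, b), q(pair(pair(b, b), pair(b, pair(b, b)))))  →  pair(pair(b, b), pair(b, b))   [R4 at 2]

Reduce t₂ = q(pair(q(pair(pair(q(pair(pair(b, b), pair(b, b))), b), pair(b, pair(b, b)))), pair(b, 0))):
1. q(pair(q(pair(pair(q(pair(pair(b, b), pair(b, b))), b), pair(b, pair(b, b)))), pair(b, 0)))  →  q(pair(q(pair(pair(b, b), pair(b, pair(b, b)))), pair(b, 0)))   [R4 at 1.1.1.1.1]
2. q(pair(q(pair(pair(b, b), pair(b, pair(b, b)))), pair(b, 0)))  →  q(pair(pair(b, b), pair(b, 0)))   [R4 at 1.1]
3. q(pair(pair(b, b), pair(b, 0)))  →  0   [R4 at ε]

no — NF(t₁) = pair(pair(b, b), pair(b, b)), NF(t₂) = 0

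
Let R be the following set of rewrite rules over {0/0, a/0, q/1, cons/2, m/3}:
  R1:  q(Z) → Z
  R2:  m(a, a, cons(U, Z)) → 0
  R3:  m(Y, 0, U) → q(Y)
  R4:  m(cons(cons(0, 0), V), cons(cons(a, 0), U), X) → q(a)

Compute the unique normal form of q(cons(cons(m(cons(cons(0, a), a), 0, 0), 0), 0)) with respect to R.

1. q(cons(cons(m(cons(cons(0, a), a), 0, 0), 0), 0))  →  cons(cons(m(cons(cons(0, a), a), 0, 0), 0), 0)   [R1 at ε]
2. cons(cons(m(cons(cons(0, a), a), 0, 0), 0), 0)  →  cons(cons(q(cons(cons(0, a), a)), 0), 0)   [R3 at 1.1]
3. cons(cons(q(cons(cons(0, a), a)), 0), 0)  →  cons(cons(cons(cons(0, a), a), 0), 0)   [R1 at 1.1]

cons(cons(cons(cons(0, a), a), 0), 0)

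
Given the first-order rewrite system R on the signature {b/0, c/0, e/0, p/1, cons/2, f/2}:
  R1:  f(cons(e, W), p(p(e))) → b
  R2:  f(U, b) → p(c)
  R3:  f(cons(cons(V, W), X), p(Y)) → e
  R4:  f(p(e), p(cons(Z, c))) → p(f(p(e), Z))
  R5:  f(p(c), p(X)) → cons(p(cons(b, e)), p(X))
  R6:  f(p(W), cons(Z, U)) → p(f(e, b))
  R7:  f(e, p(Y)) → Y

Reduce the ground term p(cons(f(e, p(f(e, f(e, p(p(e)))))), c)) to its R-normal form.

1. p(cons(f(e, p(f(e, f(e, p(p(e)))))), c))  →  p(cons(f(e, f(e, p(p(e)))), c))   [R7 at 1.1]
2. p(cons(f(e, f(e, p(p(e)))), c))  →  p(cons(f(e, p(e)), c))   [R7 at 1.1.2]
3. p(cons(f(e, p(e)), c))  →  p(cons(e, c))   [R7 at 1.1]

p(cons(e, c))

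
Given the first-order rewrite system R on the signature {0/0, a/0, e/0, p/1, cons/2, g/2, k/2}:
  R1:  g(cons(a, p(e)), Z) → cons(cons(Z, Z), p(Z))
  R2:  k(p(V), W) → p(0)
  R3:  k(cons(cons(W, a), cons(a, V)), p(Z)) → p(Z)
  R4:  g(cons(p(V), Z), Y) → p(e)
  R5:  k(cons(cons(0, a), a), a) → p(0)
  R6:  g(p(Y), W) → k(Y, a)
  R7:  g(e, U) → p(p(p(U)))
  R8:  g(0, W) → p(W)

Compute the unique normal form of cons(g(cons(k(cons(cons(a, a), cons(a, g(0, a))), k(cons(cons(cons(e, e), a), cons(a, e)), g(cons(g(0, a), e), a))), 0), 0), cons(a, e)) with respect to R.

cons(p(e), cons(a, e))

1. cons(g(cons(k(cons(cons(a, a), cons(a, g(0, a))), k(cons(cons(cons(e, e), a), cons(a, e)), g(cons(g(0, a), e), a))), 0), 0), cons(a, e))  →  cons(g(cons(k(cons(cons(a, a), cons(a, p(a))), k(cons(cons(cons(e, e), a), cons(a, e)), g(cons(g(0, a), e), a))), 0), 0), cons(a, e))   [R8 at 1.1.1.1.2.2]
2. cons(g(cons(k(cons(cons(a, a), cons(a, p(a))), k(cons(cons(cons(e, e), a), cons(a, e)), g(cons(g(0, a), e), a))), 0), 0), cons(a, e))  →  cons(g(cons(k(cons(cons(a, a), cons(a, p(a))), k(cons(cons(cons(e, e), a), cons(a, e)), g(cons(p(a), e), a))), 0), 0), cons(a, e))   [R8 at 1.1.1.2.2.1.1]
3. cons(g(cons(k(cons(cons(a, a), cons(a, p(a))), k(cons(cons(cons(e, e), a), cons(a, e)), g(cons(p(a), e), a))), 0), 0), cons(a, e))  →  cons(g(cons(k(cons(cons(a, a), cons(a, p(a))), k(cons(cons(cons(e, e), a), cons(a, e)), p(e))), 0), 0), cons(a, e))   [R4 at 1.1.1.2.2]
4. cons(g(cons(k(cons(cons(a, a), cons(a, p(a))), k(cons(cons(cons(e, e), a), cons(a, e)), p(e))), 0), 0), cons(a, e))  →  cons(g(cons(k(cons(cons(a, a), cons(a, p(a))), p(e)), 0), 0), cons(a, e))   [R3 at 1.1.1.2]
5. cons(g(cons(k(cons(cons(a, a), cons(a, p(a))), p(e)), 0), 0), cons(a, e))  →  cons(g(cons(p(e), 0), 0), cons(a, e))   [R3 at 1.1.1]
6. cons(g(cons(p(e), 0), 0), cons(a, e))  →  cons(p(e), cons(a, e))   [R4 at 1]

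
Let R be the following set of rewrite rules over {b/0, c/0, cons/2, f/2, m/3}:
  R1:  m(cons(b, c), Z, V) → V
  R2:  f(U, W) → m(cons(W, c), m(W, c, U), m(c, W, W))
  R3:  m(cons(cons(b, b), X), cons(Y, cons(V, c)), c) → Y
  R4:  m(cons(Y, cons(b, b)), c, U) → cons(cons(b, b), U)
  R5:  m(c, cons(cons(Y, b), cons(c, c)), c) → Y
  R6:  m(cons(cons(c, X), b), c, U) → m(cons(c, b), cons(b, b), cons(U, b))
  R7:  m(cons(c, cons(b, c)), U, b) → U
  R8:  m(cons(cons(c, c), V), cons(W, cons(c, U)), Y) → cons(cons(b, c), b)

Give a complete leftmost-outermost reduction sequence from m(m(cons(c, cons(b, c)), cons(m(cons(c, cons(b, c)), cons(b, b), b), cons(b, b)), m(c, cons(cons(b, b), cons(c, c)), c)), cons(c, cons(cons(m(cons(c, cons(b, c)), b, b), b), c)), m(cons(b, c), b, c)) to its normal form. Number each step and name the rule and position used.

1. m(m(cons(c, cons(b, c)), cons(m(cons(c, cons(b, c)), cons(b, b), b), cons(b, b)), m(c, cons(cons(b, b), cons(c, c)), c)), cons(c, cons(cons(m(cons(c, cons(b, c)), b, b), b), c)), m(cons(b, c), b, c))  →  m(m(cons(c, cons(b, c)), cons(cons(b, b), cons(b, b)), m(c, cons(cons(b, b), cons(c, c)), c)), cons(c, cons(cons(m(cons(c, cons(b, c)), b, b), b), c)), m(cons(b, c), b, c))   [R7 at 1.2.1]
2. m(m(cons(c, cons(b, c)), cons(cons(b, b), cons(b, b)), m(c, cons(cons(b, b), cons(c, c)), c)), cons(c, cons(cons(m(cons(c, cons(b, c)), b, b), b), c)), m(cons(b, c), b, c))  →  m(m(cons(c, cons(b, c)), cons(cons(b, b), cons(b, b)), b), cons(c, cons(cons(m(cons(c, cons(b, c)), b, b), b), c)), m(cons(b, c), b, c))   [R5 at 1.3]
3. m(m(cons(c, cons(b, c)), cons(cons(b, b), cons(b, b)), b), cons(c, cons(cons(m(cons(c, cons(b, c)), b, b), b), c)), m(cons(b, c), b, c))  →  m(cons(cons(b, b), cons(b, b)), cons(c, cons(cons(m(cons(c, cons(b, c)), b, b), b), c)), m(cons(b, c), b, c))   [R7 at 1]
4. m(cons(cons(b, b), cons(b, b)), cons(c, cons(cons(m(cons(c, cons(b, c)), b, b), b), c)), m(cons(b, c), b, c))  →  m(cons(cons(b, b), cons(b, b)), cons(c, cons(cons(b, b), c)), m(cons(b, c), b, c))   [R7 at 2.2.1.1]
5. m(cons(cons(b, b), cons(b, b)), cons(c, cons(cons(b, b), c)), m(cons(b, c), b, c))  →  m(cons(cons(b, b), cons(b, b)), cons(c, cons(cons(b, b), c)), c)   [R1 at 3]
6. m(cons(cons(b, b), cons(b, b)), cons(c, cons(cons(b, b), c)), c)  →  c   [R3 at ε]

c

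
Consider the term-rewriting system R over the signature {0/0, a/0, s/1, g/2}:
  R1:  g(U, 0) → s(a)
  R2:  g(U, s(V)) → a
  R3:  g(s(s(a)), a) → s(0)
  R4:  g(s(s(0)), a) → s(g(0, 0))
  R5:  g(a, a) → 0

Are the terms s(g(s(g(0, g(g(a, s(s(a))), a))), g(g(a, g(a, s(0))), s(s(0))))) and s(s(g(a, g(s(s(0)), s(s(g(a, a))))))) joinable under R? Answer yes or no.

yes — NF(t₁) = s(s(0)), NF(t₂) = s(s(0))

Reduce t₁ = s(g(s(g(0, g(g(a, s(s(a))), a))), g(g(a, g(a, s(0))), s(s(0))))):
1. s(g(s(g(0, g(g(a, s(s(a))), a))), g(g(a, g(a, s(0))), s(s(0)))))  →  s(g(s(g(0, g(a, a))), g(g(a, g(a, s(0))), s(s(0)))))   [R2 at 1.1.1.2.1]
2. s(g(s(g(0, g(a, a))), g(g(a, g(a, s(0))), s(s(0)))))  →  s(g(s(g(0, 0)), g(g(a, g(a, s(0))), s(s(0)))))   [R5 at 1.1.1.2]
3. s(g(s(g(0, 0)), g(g(a, g(a, s(0))), s(s(0)))))  →  s(g(s(s(a)), g(g(a, g(a, s(0))), s(s(0)))))   [R1 at 1.1.1]
4. s(g(s(s(a)), g(g(a, g(a, s(0))), s(s(0)))))  →  s(g(s(s(a)), a))   [R2 at 1.2]
5. s(g(s(s(a)), a))  →  s(s(0))   [R3 at 1]

Reduce t₂ = s(s(g(a, g(s(s(0)), s(s(g(a, a))))))):
1. s(s(g(a, g(s(s(0)), s(s(g(a, a)))))))  →  s(s(g(a, a)))   [R2 at 1.1.2]
2. s(s(g(a, a)))  →  s(s(0))   [R5 at 1.1]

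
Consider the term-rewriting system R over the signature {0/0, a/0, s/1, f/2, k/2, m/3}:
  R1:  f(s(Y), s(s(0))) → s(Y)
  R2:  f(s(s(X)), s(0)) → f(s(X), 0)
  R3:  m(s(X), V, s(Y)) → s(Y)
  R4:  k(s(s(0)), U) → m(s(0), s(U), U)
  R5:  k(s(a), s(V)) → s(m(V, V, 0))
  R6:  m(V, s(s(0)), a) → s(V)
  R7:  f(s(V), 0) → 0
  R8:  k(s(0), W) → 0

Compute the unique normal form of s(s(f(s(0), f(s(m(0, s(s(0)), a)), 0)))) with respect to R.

1. s(s(f(s(0), f(s(m(0, s(s(0)), a)), 0))))  →  s(s(f(s(0), 0)))   [R7 at 1.1.2]
2. s(s(f(s(0), 0)))  →  s(s(0))   [R7 at 1.1]

s(s(0))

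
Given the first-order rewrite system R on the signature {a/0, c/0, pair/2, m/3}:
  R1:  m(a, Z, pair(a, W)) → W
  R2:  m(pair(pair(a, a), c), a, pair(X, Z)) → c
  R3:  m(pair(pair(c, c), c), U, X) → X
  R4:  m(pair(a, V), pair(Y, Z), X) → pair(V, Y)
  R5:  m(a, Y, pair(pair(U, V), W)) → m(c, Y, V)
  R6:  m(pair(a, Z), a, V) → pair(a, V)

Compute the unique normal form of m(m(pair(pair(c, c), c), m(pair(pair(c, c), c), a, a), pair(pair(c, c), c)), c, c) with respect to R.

c

1. m(m(pair(pair(c, c), c), m(pair(pair(c, c), c), a, a), pair(pair(c, c), c)), c, c)  →  m(pair(pair(c, c), c), c, c)   [R3 at 1]
2. m(pair(pair(c, c), c), c, c)  →  c   [R3 at ε]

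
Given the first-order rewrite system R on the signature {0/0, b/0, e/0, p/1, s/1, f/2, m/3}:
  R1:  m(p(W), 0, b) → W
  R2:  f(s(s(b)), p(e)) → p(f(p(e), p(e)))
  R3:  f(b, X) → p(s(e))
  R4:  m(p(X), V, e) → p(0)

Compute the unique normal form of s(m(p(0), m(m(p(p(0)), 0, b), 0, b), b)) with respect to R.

s(0)

1. s(m(p(0), m(m(p(p(0)), 0, b), 0, b), b))  →  s(m(p(0), m(p(0), 0, b), b))   [R1 at 1.2.1]
2. s(m(p(0), m(p(0), 0, b), b))  →  s(m(p(0), 0, b))   [R1 at 1.2]
3. s(m(p(0), 0, b))  →  s(0)   [R1 at 1]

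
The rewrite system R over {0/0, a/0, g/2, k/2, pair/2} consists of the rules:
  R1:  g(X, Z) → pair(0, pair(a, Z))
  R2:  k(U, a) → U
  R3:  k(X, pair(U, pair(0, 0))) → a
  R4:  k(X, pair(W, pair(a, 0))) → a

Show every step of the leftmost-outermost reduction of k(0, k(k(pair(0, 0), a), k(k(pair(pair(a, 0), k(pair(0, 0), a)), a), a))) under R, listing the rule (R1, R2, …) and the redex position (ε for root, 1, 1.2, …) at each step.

1. k(0, k(k(pair(0, 0), a), k(k(pair(pair(a, 0), k(pair(0, 0), a)), a), a)))  →  k(0, k(pair(0, 0), k(k(pair(pair(a, 0), k(pair(0, 0), a)), a), a)))   [R2 at 2.1]
2. k(0, k(pair(0, 0), k(k(pair(pair(a, 0), k(pair(0, 0), a)), a), a)))  →  k(0, k(pair(0, 0), k(pair(pair(a, 0), k(pair(0, 0), a)), a)))   [R2 at 2.2]
3. k(0, k(pair(0, 0), k(pair(pair(a, 0), k(pair(0, 0), a)), a)))  →  k(0, k(pair(0, 0), pair(pair(a, 0), k(pair(0, 0), a))))   [R2 at 2.2]
4. k(0, k(pair(0, 0), pair(pair(a, 0), k(pair(0, 0), a))))  →  k(0, k(pair(0, 0), pair(pair(a, 0), pair(0, 0))))   [R2 at 2.2.2]
5. k(0, k(pair(0, 0), pair(pair(a, 0), pair(0, 0))))  →  k(0, a)   [R3 at 2]
6. k(0, a)  →  0   [R2 at ε]

0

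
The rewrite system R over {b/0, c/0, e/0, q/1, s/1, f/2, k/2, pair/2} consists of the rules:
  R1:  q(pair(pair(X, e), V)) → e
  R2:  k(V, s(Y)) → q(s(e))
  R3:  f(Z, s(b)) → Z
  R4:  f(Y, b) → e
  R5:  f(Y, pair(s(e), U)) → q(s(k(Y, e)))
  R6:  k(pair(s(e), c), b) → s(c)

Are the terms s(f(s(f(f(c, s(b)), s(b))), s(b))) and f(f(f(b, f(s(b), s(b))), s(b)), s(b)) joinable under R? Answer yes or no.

no — NF(t₁) = s(s(c)), NF(t₂) = b

Reduce t₁ = s(f(s(f(f(c, s(b)), s(b))), s(b))):
1. s(f(s(f(f(c, s(b)), s(b))), s(b)))  →  s(s(f(f(c, s(b)), s(b))))   [R3 at 1]
2. s(s(f(f(c, s(b)), s(b))))  →  s(s(f(c, s(b))))   [R3 at 1.1]
3. s(s(f(c, s(b))))  →  s(s(c))   [R3 at 1.1]

Reduce t₂ = f(f(f(b, f(s(b), s(b))), s(b)), s(b)):
1. f(f(f(b, f(s(b), s(b))), s(b)), s(b))  →  f(f(b, f(s(b), s(b))), s(b))   [R3 at ε]
2. f(f(b, f(s(b), s(b))), s(b))  →  f(b, f(s(b), s(b)))   [R3 at ε]
3. f(b, f(s(b), s(b)))  →  f(b, s(b))   [R3 at 2]
4. f(b, s(b))  →  b   [R3 at ε]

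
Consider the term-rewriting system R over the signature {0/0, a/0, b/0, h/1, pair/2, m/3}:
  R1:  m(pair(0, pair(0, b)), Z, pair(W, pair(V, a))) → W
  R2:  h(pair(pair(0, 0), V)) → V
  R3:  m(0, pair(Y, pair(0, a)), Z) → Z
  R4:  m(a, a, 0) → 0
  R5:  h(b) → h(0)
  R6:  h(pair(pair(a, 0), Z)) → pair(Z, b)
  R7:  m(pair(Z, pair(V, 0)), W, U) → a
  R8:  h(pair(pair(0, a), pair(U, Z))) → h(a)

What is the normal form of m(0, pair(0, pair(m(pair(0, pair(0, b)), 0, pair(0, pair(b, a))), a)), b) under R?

b

1. m(0, pair(0, pair(m(pair(0, pair(0, b)), 0, pair(0, pair(b, a))), a)), b)  →  m(0, pair(0, pair(0, a)), b)   [R1 at 2.2.1]
2. m(0, pair(0, pair(0, a)), b)  →  b   [R3 at ε]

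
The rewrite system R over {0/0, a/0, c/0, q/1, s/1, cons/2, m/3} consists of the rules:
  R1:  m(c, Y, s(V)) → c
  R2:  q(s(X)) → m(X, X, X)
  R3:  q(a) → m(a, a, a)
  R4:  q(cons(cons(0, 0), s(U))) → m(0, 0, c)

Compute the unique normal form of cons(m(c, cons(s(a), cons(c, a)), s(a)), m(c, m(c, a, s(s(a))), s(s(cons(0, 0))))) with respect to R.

1. cons(m(c, cons(s(a), cons(c, a)), s(a)), m(c, m(c, a, s(s(a))), s(s(cons(0, 0)))))  →  cons(c, m(c, m(c, a, s(s(a))), s(s(cons(0, 0)))))   [R1 at 1]
2. cons(c, m(c, m(c, a, s(s(a))), s(s(cons(0, 0)))))  →  cons(c, c)   [R1 at 2]

cons(c, c)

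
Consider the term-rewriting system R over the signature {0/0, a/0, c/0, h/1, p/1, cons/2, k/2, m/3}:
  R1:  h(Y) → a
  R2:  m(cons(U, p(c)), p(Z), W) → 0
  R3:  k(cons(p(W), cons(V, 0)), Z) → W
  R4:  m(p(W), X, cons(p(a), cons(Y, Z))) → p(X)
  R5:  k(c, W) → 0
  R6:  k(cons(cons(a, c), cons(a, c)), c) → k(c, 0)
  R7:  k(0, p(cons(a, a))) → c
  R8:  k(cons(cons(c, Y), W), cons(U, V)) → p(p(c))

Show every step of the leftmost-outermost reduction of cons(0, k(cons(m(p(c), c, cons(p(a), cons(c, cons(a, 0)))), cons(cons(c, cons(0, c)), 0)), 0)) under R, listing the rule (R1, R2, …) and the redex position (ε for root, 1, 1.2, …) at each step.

1. cons(0, k(cons(m(p(c), c, cons(p(a), cons(c, cons(a, 0)))), cons(cons(c, cons(0, c)), 0)), 0))  →  cons(0, k(cons(p(c), cons(cons(c, cons(0, c)), 0)), 0))   [R4 at 2.1.1]
2. cons(0, k(cons(p(c), cons(cons(c, cons(0, c)), 0)), 0))  →  cons(0, c)   [R3 at 2]

cons(0, c)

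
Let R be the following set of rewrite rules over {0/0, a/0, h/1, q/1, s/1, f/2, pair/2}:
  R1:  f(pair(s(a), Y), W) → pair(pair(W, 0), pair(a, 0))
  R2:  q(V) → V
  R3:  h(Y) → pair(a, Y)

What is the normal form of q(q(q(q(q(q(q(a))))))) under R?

1. q(q(q(q(q(q(q(a)))))))  →  q(q(q(q(q(q(a))))))   [R2 at ε]
2. q(q(q(q(q(q(a))))))  →  q(q(q(q(q(a)))))   [R2 at ε]
3. q(q(q(q(q(a)))))  →  q(q(q(q(a))))   [R2 at ε]
4. q(q(q(q(a))))  →  q(q(q(a)))   [R2 at ε]
5. q(q(q(a)))  →  q(q(a))   [R2 at ε]
6. q(q(a))  →  q(a)   [R2 at ε]
7. q(a)  →  a   [R2 at ε]

a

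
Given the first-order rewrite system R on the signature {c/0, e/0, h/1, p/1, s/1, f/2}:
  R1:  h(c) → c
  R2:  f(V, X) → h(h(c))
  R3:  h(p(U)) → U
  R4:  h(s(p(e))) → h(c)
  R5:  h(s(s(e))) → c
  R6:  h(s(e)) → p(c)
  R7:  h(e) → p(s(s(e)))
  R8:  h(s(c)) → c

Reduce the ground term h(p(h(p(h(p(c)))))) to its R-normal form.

1. h(p(h(p(h(p(c))))))  →  h(p(h(p(c))))   [R3 at ε]
2. h(p(h(p(c))))  →  h(p(c))   [R3 at ε]
3. h(p(c))  →  c   [R3 at ε]

c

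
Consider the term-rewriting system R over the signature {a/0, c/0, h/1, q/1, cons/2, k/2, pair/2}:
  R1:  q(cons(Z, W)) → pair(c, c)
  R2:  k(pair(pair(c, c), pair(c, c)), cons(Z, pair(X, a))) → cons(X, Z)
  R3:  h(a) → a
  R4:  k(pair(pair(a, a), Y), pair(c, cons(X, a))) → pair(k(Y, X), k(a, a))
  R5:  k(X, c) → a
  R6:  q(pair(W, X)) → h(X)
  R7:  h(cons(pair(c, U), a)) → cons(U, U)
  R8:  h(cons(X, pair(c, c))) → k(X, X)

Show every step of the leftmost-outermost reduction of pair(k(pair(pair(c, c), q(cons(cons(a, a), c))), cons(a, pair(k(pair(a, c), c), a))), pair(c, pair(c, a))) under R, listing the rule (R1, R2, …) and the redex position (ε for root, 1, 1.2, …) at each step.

1. pair(k(pair(pair(c, c), q(cons(cons(a, a), c))), cons(a, pair(k(pair(a, c), c), a))), pair(c, pair(c, a)))  →  pair(k(pair(pair(c, c), pair(c, c)), cons(a, pair(k(pair(a, c), c), a))), pair(c, pair(c, a)))   [R1 at 1.1.2]
2. pair(k(pair(pair(c, c), pair(c, c)), cons(a, pair(k(pair(a, c), c), a))), pair(c, pair(c, a)))  →  pair(cons(k(pair(a, c), c), a), pair(c, pair(c, a)))   [R2 at 1]
3. pair(cons(k(pair(a, c), c), a), pair(c, pair(c, a)))  →  pair(cons(a, a), pair(c, pair(c, a)))   [R5 at 1.1]

pair(cons(a, a), pair(c, pair(c, a)))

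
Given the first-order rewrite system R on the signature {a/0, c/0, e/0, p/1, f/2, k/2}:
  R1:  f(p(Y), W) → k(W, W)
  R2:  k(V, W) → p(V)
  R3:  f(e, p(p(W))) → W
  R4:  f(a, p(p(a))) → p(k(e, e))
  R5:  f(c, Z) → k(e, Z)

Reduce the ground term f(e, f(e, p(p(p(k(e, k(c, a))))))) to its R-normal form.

1. f(e, f(e, p(p(p(k(e, k(c, a)))))))  →  f(e, p(k(e, k(c, a))))   [R3 at 2]
2. f(e, p(k(e, k(c, a))))  →  f(e, p(p(e)))   [R2 at 2.1]
3. f(e, p(p(e)))  →  e   [R3 at ε]

e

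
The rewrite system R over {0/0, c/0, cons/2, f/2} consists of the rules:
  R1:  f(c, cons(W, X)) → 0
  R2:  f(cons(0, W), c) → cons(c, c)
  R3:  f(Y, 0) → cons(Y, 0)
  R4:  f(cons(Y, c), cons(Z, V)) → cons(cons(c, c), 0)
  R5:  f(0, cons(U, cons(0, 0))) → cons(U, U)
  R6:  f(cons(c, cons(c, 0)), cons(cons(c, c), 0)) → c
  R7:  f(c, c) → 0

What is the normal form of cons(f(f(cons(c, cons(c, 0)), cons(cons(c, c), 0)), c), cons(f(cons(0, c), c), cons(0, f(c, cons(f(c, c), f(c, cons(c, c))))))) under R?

cons(0, cons(cons(c, c), cons(0, 0)))

1. cons(f(f(cons(c, cons(c, 0)), cons(cons(c, c), 0)), c), cons(f(cons(0, c), c), cons(0, f(c, cons(f(c, c), f(c, cons(c, c)))))))  →  cons(f(c, c), cons(f(cons(0, c), c), cons(0, f(c, cons(f(c, c), f(c, cons(c, c)))))))   [R6 at 1.1]
2. cons(f(c, c), cons(f(cons(0, c), c), cons(0, f(c, cons(f(c, c), f(c, cons(c, c)))))))  →  cons(0, cons(f(cons(0, c), c), cons(0, f(c, cons(f(c, c), f(c, cons(c, c)))))))   [R7 at 1]
3. cons(0, cons(f(cons(0, c), c), cons(0, f(c, cons(f(c, c), f(c, cons(c, c)))))))  →  cons(0, cons(cons(c, c), cons(0, f(c, cons(f(c, c), f(c, cons(c, c)))))))   [R2 at 2.1]
4. cons(0, cons(cons(c, c), cons(0, f(c, cons(f(c, c), f(c, cons(c, c)))))))  →  cons(0, cons(cons(c, c), cons(0, 0)))   [R1 at 2.2.2]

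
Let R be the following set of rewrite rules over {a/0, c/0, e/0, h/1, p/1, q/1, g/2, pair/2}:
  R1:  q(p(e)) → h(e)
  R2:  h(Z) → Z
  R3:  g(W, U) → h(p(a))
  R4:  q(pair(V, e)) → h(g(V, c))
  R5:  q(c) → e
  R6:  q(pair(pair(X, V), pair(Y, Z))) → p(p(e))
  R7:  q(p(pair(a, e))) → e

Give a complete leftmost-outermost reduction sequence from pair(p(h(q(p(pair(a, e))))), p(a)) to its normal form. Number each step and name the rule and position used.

pair(p(e), p(a))

1. pair(p(h(q(p(pair(a, e))))), p(a))  →  pair(p(q(p(pair(a, e)))), p(a))   [R2 at 1.1]
2. pair(p(q(p(pair(a, e)))), p(a))  →  pair(p(e), p(a))   [R7 at 1.1]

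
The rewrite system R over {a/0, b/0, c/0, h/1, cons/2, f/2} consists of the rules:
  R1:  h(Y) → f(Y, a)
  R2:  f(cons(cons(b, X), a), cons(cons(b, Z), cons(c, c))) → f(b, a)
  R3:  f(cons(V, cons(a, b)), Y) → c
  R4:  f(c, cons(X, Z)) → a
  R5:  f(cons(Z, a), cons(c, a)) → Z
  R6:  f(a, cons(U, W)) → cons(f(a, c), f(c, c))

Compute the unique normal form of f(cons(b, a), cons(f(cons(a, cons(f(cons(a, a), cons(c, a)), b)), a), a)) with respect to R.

b

1. f(cons(b, a), cons(f(cons(a, cons(f(cons(a, a), cons(c, a)), b)), a), a))  →  f(cons(b, a), cons(f(cons(a, cons(a, b)), a), a))   [R5 at 2.1.1.2.1]
2. f(cons(b, a), cons(f(cons(a, cons(a, b)), a), a))  →  f(cons(b, a), cons(c, a))   [R3 at 2.1]
3. f(cons(b, a), cons(c, a))  →  b   [R5 at ε]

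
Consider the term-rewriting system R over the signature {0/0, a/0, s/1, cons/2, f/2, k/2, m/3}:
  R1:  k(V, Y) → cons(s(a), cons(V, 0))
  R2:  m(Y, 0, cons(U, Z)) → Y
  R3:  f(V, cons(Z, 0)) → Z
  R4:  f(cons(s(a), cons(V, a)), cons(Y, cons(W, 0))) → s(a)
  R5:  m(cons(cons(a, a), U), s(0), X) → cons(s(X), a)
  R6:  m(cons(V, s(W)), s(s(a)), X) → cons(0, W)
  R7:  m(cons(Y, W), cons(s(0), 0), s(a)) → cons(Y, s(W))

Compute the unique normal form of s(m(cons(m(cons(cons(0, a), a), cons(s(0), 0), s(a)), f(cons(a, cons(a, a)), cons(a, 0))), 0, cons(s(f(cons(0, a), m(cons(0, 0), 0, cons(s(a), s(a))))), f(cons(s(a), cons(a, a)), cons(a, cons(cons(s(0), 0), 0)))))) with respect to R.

s(cons(cons(cons(0, a), s(a)), a))

1. s(m(cons(m(cons(cons(0, a), a), cons(s(0), 0), s(a)), f(cons(a, cons(a, a)), cons(a, 0))), 0, cons(s(f(cons(0, a), m(cons(0, 0), 0, cons(s(a), s(a))))), f(cons(s(a), cons(a, a)), cons(a, cons(cons(s(0), 0), 0))))))  →  s(cons(m(cons(cons(0, a), a), cons(s(0), 0), s(a)), f(cons(a, cons(a, a)), cons(a, 0))))   [R2 at 1]
2. s(cons(m(cons(cons(0, a), a), cons(s(0), 0), s(a)), f(cons(a, cons(a, a)), cons(a, 0))))  →  s(cons(cons(cons(0, a), s(a)), f(cons(a, cons(a, a)), cons(a, 0))))   [R7 at 1.1]
3. s(cons(cons(cons(0, a), s(a)), f(cons(a, cons(a, a)), cons(a, 0))))  →  s(cons(cons(cons(0, a), s(a)), a))   [R3 at 1.2]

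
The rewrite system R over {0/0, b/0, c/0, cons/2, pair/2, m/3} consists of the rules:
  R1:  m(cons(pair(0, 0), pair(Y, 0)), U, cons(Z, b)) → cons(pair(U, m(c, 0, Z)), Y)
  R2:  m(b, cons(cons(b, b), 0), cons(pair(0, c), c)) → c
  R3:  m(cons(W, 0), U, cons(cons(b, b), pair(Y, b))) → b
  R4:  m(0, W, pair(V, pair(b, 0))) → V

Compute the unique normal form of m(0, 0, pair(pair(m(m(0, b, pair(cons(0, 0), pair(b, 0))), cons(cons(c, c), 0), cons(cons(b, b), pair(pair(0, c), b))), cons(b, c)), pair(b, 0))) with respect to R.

pair(b, cons(b, c))

1. m(0, 0, pair(pair(m(m(0, b, pair(cons(0, 0), pair(b, 0))), cons(cons(c, c), 0), cons(cons(b, b), pair(pair(0, c), b))), cons(b, c)), pair(b, 0)))  →  pair(m(m(0, b, pair(cons(0, 0), pair(b, 0))), cons(cons(c, c), 0), cons(cons(b, b), pair(pair(0, c), b))), cons(b, c))   [R4 at ε]
2. pair(m(m(0, b, pair(cons(0, 0), pair(b, 0))), cons(cons(c, c), 0), cons(cons(b, b), pair(pair(0, c), b))), cons(b, c))  →  pair(m(cons(0, 0), cons(cons(c, c), 0), cons(cons(b, b), pair(pair(0, c), b))), cons(b, c))   [R4 at 1.1]
3. pair(m(cons(0, 0), cons(cons(c, c), 0), cons(cons(b, b), pair(pair(0, c), b))), cons(b, c))  →  pair(b, cons(b, c))   [R3 at 1]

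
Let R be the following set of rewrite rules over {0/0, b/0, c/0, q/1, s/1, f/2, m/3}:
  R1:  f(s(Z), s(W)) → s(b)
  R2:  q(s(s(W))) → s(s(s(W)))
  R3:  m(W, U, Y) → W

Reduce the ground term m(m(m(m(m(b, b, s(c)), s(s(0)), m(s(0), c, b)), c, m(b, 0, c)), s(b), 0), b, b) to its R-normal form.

1. m(m(m(m(m(b, b, s(c)), s(s(0)), m(s(0), c, b)), c, m(b, 0, c)), s(b), 0), b, b)  →  m(m(m(m(b, b, s(c)), s(s(0)), m(s(0), c, b)), c, m(b, 0, c)), s(b), 0)   [R3 at ε]
2. m(m(m(m(b, b, s(c)), s(s(0)), m(s(0), c, b)), c, m(b, 0, c)), s(b), 0)  →  m(m(m(b, b, s(c)), s(s(0)), m(s(0), c, b)), c, m(b, 0, c))   [R3 at ε]
3. m(m(m(b, b, s(c)), s(s(0)), m(s(0), c, b)), c, m(b, 0, c))  →  m(m(b, b, s(c)), s(s(0)), m(s(0), c, b))   [R3 at ε]
4. m(m(b, b, s(c)), s(s(0)), m(s(0), c, b))  →  m(b, b, s(c))   [R3 at ε]
5. m(b, b, s(c))  →  b   [R3 at ε]

b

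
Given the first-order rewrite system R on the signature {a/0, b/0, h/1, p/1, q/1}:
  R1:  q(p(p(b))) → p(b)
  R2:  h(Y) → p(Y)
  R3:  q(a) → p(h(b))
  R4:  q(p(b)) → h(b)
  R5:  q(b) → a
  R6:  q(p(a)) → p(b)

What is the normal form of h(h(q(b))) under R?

1. h(h(q(b)))  →  p(h(q(b)))   [R2 at ε]
2. p(h(q(b)))  →  p(p(q(b)))   [R2 at 1]
3. p(p(q(b)))  →  p(p(a))   [R5 at 1.1]

p(p(a))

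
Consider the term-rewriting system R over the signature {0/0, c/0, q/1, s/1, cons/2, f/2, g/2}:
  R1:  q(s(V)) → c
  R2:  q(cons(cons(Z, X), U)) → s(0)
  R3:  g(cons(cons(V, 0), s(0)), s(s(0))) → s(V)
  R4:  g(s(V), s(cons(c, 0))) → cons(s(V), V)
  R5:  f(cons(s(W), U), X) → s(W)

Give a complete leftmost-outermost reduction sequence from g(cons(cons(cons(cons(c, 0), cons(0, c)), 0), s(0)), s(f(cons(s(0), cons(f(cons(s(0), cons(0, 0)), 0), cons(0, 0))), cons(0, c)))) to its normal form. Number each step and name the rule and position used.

1. g(cons(cons(cons(cons(c, 0), cons(0, c)), 0), s(0)), s(f(cons(s(0), cons(f(cons(s(0), cons(0, 0)), 0), cons(0, 0))), cons(0, c))))  →  g(cons(cons(cons(cons(c, 0), cons(0, c)), 0), s(0)), s(s(0)))   [R5 at 2.1]
2. g(cons(cons(cons(cons(c, 0), cons(0, c)), 0), s(0)), s(s(0)))  →  s(cons(cons(c, 0), cons(0, c)))   [R3 at ε]

s(cons(cons(c, 0), cons(0, c)))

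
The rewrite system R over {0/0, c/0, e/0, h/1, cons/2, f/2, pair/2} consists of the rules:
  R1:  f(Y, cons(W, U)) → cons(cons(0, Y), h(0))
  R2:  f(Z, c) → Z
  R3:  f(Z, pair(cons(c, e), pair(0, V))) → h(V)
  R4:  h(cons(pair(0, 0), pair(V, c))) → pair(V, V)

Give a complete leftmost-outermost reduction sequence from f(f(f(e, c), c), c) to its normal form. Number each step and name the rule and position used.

e

1. f(f(f(e, c), c), c)  →  f(f(e, c), c)   [R2 at ε]
2. f(f(e, c), c)  →  f(e, c)   [R2 at ε]
3. f(e, c)  →  e   [R2 at ε]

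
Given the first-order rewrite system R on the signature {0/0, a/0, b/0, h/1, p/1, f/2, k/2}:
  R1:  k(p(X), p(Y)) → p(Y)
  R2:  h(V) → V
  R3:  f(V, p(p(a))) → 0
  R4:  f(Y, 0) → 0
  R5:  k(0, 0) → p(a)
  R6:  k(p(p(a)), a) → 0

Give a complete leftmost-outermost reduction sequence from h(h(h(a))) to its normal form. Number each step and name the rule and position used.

a

1. h(h(h(a)))  →  h(h(a))   [R2 at ε]
2. h(h(a))  →  h(a)   [R2 at ε]
3. h(a)  →  a   [R2 at ε]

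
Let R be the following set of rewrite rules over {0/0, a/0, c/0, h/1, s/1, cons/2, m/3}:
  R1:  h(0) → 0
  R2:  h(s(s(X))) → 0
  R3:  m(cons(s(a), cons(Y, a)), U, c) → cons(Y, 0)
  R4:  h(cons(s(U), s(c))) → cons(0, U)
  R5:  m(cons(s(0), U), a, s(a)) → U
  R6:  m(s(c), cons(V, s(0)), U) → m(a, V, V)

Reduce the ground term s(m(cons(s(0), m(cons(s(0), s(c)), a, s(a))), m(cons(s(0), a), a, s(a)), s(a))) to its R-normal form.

1. s(m(cons(s(0), m(cons(s(0), s(c)), a, s(a))), m(cons(s(0), a), a, s(a)), s(a)))  →  s(m(cons(s(0), s(c)), m(cons(s(0), a), a, s(a)), s(a)))   [R5 at 1.1.2]
2. s(m(cons(s(0), s(c)), m(cons(s(0), a), a, s(a)), s(a)))  →  s(m(cons(s(0), s(c)), a, s(a)))   [R5 at 1.2]
3. s(m(cons(s(0), s(c)), a, s(a)))  →  s(s(c))   [R5 at 1]

s(s(c))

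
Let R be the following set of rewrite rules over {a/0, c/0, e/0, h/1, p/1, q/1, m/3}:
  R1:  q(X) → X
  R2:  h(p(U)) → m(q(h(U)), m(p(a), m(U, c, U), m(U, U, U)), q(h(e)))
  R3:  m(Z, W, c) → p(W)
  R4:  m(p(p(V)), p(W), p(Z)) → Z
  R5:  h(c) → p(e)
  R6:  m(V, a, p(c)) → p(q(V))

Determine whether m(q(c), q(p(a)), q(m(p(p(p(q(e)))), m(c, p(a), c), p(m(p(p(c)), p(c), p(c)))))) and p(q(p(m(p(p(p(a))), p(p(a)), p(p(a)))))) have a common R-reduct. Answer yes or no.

Reduce t₁ = m(q(c), q(p(a)), q(m(p(p(p(q(e)))), m(c, p(a), c), p(m(p(p(c)), p(c), p(c)))))):
1. m(q(c), q(p(a)), q(m(p(p(p(q(e)))), m(c, p(a), c), p(m(p(p(c)), p(c), p(c))))))  →  m(c, q(p(a)), q(m(p(p(p(q(e)))), m(c, p(a), c), p(m(p(p(c)), p(c), p(c))))))   [R1 at 1]
2. m(c, q(p(a)), q(m(p(p(p(q(e)))), m(c, p(a), c), p(m(p(p(c)), p(c), p(c))))))  →  m(c, p(a), q(m(p(p(p(q(e)))), m(c, p(a), c), p(m(p(p(c)), p(c), p(c))))))   [R1 at 2]
3. m(c, p(a), q(m(p(p(p(q(e)))), m(c, p(a), c), p(m(p(p(c)), p(c), p(c))))))  →  m(c, p(a), m(p(p(p(q(e)))), m(c, p(a), c), p(m(p(p(c)), p(c), p(c)))))   [R1 at 3]
4. m(c, p(a), m(p(p(p(q(e)))), m(c, p(a), c), p(m(p(p(c)), p(c), p(c)))))  →  m(c, p(a), m(p(p(p(e))), m(c, p(a), c), p(m(p(p(c)), p(c), p(c)))))   [R1 at 3.1.1.1.1]
5. m(c, p(a), m(p(p(p(e))), m(c, p(a), c), p(m(p(p(c)), p(c), p(c)))))  →  m(c, p(a), m(p(p(p(e))), p(p(a)), p(m(p(p(c)), p(c), p(c)))))   [R3 at 3.2]
6. m(c, p(a), m(p(p(p(e))), p(p(a)), p(m(p(p(c)), p(c), p(c)))))  →  m(c, p(a), m(p(p(c)), p(c), p(c)))   [R4 at 3]
7. m(c, p(a), m(p(p(c)), p(c), p(c)))  →  m(c, p(a), c)   [R4 at 3]
8. m(c, p(a), c)  →  p(p(a))   [R3 at ε]

Reduce t₂ = p(q(p(m(p(p(p(a))), p(p(a)), p(p(a)))))):
1. p(q(p(m(p(p(p(a))), p(p(a)), p(p(a))))))  →  p(p(m(p(p(p(a))), p(p(a)), p(p(a)))))   [R1 at 1]
2. p(p(m(p(p(p(a))), p(p(a)), p(p(a)))))  →  p(p(p(a)))   [R4 at 1.1]

no — NF(t₁) = p(p(a)), NF(t₂) = p(p(p(a)))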